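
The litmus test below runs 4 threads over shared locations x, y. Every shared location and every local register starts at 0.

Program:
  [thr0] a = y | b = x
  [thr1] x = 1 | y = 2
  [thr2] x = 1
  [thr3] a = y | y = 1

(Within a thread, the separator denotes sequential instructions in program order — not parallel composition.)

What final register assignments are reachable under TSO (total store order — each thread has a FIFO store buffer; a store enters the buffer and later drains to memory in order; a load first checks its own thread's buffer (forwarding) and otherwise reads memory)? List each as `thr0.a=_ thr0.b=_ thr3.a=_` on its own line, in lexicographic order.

outcome vector order: (thr0.a,thr0.b,thr3.a)
|TSO outcomes| = 9

thr0.a=0 thr0.b=0 thr3.a=0
thr0.a=0 thr0.b=0 thr3.a=2
thr0.a=0 thr0.b=1 thr3.a=0
thr0.a=0 thr0.b=1 thr3.a=2
thr0.a=1 thr0.b=0 thr3.a=0
thr0.a=1 thr0.b=1 thr3.a=0
thr0.a=1 thr0.b=1 thr3.a=2
thr0.a=2 thr0.b=1 thr3.a=0
thr0.a=2 thr0.b=1 thr3.a=2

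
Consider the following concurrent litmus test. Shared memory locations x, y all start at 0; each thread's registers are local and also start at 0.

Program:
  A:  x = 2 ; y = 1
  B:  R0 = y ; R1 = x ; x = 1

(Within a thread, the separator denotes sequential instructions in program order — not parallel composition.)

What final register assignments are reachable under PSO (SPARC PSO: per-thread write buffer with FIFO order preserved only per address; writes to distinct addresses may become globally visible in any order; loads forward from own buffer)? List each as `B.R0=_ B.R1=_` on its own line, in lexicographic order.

outcome vector order: (B.R0,B.R1)
|PSO outcomes| = 4

B.R0=0 B.R1=0
B.R0=0 B.R1=2
B.R0=1 B.R1=0
B.R0=1 B.R1=2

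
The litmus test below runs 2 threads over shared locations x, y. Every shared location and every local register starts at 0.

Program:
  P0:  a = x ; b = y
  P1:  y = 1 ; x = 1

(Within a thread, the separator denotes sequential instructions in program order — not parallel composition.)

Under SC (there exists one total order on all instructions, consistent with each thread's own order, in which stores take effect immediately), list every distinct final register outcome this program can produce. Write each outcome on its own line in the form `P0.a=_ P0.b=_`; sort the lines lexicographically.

outcome vector order: (P0.a,P0.b)
|SC outcomes| = 3

P0.a=0 P0.b=0
P0.a=0 P0.b=1
P0.a=1 P0.b=1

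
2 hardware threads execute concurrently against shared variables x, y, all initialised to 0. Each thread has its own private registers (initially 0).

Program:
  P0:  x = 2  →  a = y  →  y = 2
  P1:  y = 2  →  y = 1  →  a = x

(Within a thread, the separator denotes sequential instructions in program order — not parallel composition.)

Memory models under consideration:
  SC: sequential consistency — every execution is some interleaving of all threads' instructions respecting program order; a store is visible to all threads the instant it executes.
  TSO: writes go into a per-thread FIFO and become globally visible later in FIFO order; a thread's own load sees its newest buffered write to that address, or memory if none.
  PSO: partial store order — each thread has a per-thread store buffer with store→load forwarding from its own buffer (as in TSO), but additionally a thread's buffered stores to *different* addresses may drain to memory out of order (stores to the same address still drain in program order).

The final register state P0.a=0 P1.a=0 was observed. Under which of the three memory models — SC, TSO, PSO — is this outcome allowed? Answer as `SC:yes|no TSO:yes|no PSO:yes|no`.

outcome vector order: (P0.a,P1.a)
SC: 4 outcomes — {(0,2); (1,0); (1,2); (2,2)}
TSO: 6 outcomes — {(0,0); (0,2); (1,0); (1,2); (2,0); (2,2)}
PSO: 6 outcomes — {(0,0); (0,2); (1,0); (1,2); (2,0); (2,2)}
target (0,0) ∈ {TSO,PSO}

SC:no TSO:yes PSO:yes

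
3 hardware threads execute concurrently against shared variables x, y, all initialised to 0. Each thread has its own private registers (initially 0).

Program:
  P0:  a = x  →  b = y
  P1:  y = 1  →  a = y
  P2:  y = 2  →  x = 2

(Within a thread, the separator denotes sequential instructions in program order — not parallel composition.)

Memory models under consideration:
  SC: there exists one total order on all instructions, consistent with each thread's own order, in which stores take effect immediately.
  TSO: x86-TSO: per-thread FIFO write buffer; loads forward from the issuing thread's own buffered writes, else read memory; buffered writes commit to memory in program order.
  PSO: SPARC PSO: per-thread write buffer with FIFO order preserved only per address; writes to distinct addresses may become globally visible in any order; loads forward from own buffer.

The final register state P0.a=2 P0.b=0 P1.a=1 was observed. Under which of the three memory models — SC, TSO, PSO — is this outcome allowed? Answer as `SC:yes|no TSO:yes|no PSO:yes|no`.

outcome vector order: (P0.a,P0.b,P1.a)
SC: 9 outcomes — {0/0/1, 0/0/2, 0/1/1, 0/1/2, 0/2/1, 0/2/2, 2/1/1, 2/2/1, 2/2/2}
TSO: 9 outcomes — {0/0/1, 0/0/2, 0/1/1, 0/1/2, 0/2/1, 0/2/2, 2/1/1, 2/2/1, 2/2/2}
PSO: 12 outcomes — {0/0/1, 0/0/2, 0/1/1, 0/1/2, 0/2/1, 0/2/2, 2/0/1, 2/0/2, 2/1/1, 2/1/2, 2/2/1, 2/2/2}
target 2/0/1 ∈ {PSO}

SC:no TSO:no PSO:yes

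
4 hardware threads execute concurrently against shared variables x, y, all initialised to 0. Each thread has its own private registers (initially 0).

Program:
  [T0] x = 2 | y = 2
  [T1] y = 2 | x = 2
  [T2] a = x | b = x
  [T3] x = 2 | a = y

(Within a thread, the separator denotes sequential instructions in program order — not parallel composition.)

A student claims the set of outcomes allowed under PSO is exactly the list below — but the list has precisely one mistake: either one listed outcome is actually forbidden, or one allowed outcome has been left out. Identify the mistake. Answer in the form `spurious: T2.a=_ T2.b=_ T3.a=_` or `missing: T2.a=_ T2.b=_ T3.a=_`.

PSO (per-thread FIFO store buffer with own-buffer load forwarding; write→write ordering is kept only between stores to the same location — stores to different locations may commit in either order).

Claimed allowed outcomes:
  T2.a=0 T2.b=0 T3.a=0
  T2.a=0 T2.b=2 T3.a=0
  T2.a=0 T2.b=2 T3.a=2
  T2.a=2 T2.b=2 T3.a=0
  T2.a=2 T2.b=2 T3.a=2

outcome vector order: (T2.a,T2.b,T3.a)
under PSO → 000 002 020 022 220 222
PSO∖claimed = {002}

missing: T2.a=0 T2.b=0 T3.a=2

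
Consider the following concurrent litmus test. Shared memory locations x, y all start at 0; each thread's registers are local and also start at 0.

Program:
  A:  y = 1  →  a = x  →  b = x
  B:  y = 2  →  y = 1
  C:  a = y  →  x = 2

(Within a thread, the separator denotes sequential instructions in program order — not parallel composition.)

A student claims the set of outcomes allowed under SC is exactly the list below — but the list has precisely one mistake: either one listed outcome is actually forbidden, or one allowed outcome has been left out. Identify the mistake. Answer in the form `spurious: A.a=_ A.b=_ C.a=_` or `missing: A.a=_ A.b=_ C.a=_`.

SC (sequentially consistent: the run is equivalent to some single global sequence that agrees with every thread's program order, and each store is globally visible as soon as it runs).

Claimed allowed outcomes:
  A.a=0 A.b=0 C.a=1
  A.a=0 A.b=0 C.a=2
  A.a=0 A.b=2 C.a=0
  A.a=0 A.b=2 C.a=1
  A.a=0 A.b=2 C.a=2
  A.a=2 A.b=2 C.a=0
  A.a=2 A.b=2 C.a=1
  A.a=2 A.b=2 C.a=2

outcome vector order: (A.a,A.b,C.a)
[SC] allowed = {0/0/0, 0/0/1, 0/0/2, 0/2/0, 0/2/1, 0/2/2, 2/2/0, 2/2/1, 2/2/2}
SC∖claimed = {0/0/0}

missing: A.a=0 A.b=0 C.a=0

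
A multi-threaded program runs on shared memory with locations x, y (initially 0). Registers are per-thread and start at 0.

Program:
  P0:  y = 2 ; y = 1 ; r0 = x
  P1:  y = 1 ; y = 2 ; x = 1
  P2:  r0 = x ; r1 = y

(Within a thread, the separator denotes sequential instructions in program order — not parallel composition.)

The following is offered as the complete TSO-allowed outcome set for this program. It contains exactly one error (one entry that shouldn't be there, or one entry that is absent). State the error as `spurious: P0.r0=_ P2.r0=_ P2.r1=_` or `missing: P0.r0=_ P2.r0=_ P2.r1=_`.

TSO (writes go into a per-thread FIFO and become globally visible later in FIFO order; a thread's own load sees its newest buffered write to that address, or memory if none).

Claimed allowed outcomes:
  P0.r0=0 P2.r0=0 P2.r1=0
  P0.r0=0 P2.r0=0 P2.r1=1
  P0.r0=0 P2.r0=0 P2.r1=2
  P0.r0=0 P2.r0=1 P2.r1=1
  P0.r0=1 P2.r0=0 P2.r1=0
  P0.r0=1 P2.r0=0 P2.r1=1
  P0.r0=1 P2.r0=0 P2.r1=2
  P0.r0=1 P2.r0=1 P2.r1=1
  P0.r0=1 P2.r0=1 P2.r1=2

outcome vector order: (P0.r0,P2.r0,P2.r1)
[TSO] allowed = {0/0/0, 0/0/1, 0/0/2, 0/1/1, 0/1/2, 1/0/0, 1/0/1, 1/0/2, 1/1/1, 1/1/2}
TSO∖claimed = {0/1/2}

missing: P0.r0=0 P2.r0=1 P2.r1=2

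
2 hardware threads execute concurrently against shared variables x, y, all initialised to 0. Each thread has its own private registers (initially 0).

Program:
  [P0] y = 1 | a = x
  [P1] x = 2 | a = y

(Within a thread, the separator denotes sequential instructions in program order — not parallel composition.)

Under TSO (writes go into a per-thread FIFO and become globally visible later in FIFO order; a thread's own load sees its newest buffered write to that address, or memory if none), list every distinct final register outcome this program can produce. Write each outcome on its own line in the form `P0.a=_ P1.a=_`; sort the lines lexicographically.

P0.a=0 P1.a=0
P0.a=0 P1.a=1
P0.a=2 P1.a=0
P0.a=2 P1.a=1

outcome vector order: (P0.a,P1.a)
|TSO outcomes| = 4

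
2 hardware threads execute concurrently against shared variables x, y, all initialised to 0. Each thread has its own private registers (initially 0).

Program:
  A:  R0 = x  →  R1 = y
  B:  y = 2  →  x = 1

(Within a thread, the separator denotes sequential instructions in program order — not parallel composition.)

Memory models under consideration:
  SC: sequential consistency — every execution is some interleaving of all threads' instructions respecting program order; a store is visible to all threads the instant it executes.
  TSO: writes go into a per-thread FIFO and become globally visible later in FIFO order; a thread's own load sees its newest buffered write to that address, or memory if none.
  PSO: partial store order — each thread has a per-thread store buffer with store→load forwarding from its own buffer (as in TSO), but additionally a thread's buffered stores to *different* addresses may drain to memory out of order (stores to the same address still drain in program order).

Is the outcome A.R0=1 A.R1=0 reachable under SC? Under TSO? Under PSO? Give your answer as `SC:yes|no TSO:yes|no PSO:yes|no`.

outcome vector order: (A.R0,A.R1)
[SC] allowed = {0/0, 0/2, 1/2}
[TSO] allowed = {0/0, 0/2, 1/2}
[PSO] allowed = {0/0, 0/2, 1/0, 1/2}
target 1/0 ∈ {PSO}

SC:no TSO:no PSO:yes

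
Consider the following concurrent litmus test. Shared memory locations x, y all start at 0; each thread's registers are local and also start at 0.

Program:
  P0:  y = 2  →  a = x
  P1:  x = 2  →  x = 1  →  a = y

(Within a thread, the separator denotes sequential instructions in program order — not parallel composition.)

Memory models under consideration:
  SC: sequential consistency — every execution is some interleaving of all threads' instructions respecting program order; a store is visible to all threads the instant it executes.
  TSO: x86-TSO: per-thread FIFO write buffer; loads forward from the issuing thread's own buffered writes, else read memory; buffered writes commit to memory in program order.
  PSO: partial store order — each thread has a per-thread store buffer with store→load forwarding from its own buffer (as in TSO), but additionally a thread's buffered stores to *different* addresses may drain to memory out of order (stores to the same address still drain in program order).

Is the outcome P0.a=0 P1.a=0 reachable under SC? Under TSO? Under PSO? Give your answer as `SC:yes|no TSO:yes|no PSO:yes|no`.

SC:no TSO:yes PSO:yes

outcome vector order: (P0.a,P1.a)
[SC] allowed = {(0,2); (1,0); (1,2); (2,2)}
[TSO] allowed = {(0,0); (0,2); (1,0); (1,2); (2,0); (2,2)}
[PSO] allowed = {(0,0); (0,2); (1,0); (1,2); (2,0); (2,2)}
target (0,0) ∈ {TSO,PSO}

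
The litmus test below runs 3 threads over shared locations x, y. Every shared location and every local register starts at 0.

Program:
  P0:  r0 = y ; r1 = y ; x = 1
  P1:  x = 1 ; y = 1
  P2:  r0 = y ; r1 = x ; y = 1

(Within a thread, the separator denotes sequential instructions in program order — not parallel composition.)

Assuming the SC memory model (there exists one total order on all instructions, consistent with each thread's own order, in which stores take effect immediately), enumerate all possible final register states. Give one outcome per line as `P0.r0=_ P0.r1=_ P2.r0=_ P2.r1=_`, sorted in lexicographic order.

P0.r0=0 P0.r1=0 P2.r0=0 P2.r1=0
P0.r0=0 P0.r1=0 P2.r0=0 P2.r1=1
P0.r0=0 P0.r1=0 P2.r0=1 P2.r1=1
P0.r0=0 P0.r1=1 P2.r0=0 P2.r1=0
P0.r0=0 P0.r1=1 P2.r0=0 P2.r1=1
P0.r0=0 P0.r1=1 P2.r0=1 P2.r1=1
P0.r0=1 P0.r1=1 P2.r0=0 P2.r1=0
P0.r0=1 P0.r1=1 P2.r0=0 P2.r1=1
P0.r0=1 P0.r1=1 P2.r0=1 P2.r1=1

outcome vector order: (P0.r0,P0.r1,P2.r0,P2.r1)
|SC outcomes| = 9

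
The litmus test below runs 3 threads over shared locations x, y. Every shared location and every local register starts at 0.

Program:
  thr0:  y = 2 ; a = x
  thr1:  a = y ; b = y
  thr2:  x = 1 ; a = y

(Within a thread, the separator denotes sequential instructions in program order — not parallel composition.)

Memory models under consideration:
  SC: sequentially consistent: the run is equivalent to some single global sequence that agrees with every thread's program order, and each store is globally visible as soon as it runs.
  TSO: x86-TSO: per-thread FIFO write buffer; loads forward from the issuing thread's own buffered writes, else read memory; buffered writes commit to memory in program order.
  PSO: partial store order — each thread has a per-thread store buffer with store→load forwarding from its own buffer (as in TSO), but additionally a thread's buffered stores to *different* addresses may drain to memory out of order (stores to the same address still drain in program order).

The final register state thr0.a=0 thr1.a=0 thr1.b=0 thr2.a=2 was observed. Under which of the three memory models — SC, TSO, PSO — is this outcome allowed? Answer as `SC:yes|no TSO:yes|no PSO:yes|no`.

outcome vector order: (thr0.a,thr1.a,thr1.b,thr2.a)
SC: 9 outcomes — {(0,0,0,2), (0,0,2,2), (0,2,2,2), (1,0,0,0), (1,0,0,2), (1,0,2,0), (1,0,2,2), (1,2,2,0), (1,2,2,2)}
TSO: 12 outcomes — {(0,0,0,0), (0,0,0,2), (0,0,2,0), (0,0,2,2), (0,2,2,0), (0,2,2,2), (1,0,0,0), (1,0,0,2), (1,0,2,0), (1,0,2,2), (1,2,2,0), (1,2,2,2)}
PSO: 12 outcomes — {(0,0,0,0), (0,0,0,2), (0,0,2,0), (0,0,2,2), (0,2,2,0), (0,2,2,2), (1,0,0,0), (1,0,0,2), (1,0,2,0), (1,0,2,2), (1,2,2,0), (1,2,2,2)}
target (0,0,0,2) ∈ {SC,TSO,PSO}

SC:yes TSO:yes PSO:yes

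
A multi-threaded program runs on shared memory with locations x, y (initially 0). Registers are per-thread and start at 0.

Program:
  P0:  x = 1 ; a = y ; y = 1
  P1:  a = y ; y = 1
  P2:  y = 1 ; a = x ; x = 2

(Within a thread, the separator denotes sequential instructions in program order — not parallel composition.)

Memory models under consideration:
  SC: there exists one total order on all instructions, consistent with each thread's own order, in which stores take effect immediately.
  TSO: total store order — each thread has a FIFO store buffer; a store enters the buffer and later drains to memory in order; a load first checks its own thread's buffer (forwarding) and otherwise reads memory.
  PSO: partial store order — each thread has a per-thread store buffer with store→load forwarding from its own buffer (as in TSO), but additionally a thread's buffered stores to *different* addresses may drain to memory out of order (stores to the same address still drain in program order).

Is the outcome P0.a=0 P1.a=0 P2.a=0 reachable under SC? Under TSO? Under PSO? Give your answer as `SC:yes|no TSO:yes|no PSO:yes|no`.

outcome vector order: (P0.a,P1.a,P2.a)
SC (6): <0 0 1> <0 1 1> <1 0 0> <1 0 1> <1 1 0> <1 1 1>
TSO (8): <0 0 0> <0 0 1> <0 1 0> <0 1 1> <1 0 0> <1 0 1> <1 1 0> <1 1 1>
PSO (8): <0 0 0> <0 0 1> <0 1 0> <0 1 1> <1 0 0> <1 0 1> <1 1 0> <1 1 1>
target <0 0 0> ∈ {TSO,PSO}

SC:no TSO:yes PSO:yes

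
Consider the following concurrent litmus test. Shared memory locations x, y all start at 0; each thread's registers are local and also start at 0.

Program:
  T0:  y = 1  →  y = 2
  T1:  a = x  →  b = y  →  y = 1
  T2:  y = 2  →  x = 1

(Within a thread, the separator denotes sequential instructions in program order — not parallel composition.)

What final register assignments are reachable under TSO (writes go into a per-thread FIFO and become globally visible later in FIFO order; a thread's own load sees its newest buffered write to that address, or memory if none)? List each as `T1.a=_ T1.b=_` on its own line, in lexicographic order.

outcome vector order: (T1.a,T1.b)
|TSO outcomes| = 5

T1.a=0 T1.b=0
T1.a=0 T1.b=1
T1.a=0 T1.b=2
T1.a=1 T1.b=1
T1.a=1 T1.b=2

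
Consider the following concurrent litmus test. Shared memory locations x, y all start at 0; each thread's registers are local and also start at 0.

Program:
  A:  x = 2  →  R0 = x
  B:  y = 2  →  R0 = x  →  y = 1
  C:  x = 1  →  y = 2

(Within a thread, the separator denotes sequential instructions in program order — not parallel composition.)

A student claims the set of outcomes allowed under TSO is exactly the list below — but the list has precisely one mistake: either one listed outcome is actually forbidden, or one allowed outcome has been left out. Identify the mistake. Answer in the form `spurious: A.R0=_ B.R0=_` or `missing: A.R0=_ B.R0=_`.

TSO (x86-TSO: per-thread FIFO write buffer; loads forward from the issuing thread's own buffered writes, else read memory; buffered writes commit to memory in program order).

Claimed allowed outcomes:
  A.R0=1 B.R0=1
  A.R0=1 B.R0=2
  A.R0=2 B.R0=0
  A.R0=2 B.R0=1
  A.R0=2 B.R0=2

missing: A.R0=1 B.R0=0

outcome vector order: (A.R0,B.R0)
[TSO] allowed = {10; 11; 12; 20; 21; 22}
TSO∖claimed = {10}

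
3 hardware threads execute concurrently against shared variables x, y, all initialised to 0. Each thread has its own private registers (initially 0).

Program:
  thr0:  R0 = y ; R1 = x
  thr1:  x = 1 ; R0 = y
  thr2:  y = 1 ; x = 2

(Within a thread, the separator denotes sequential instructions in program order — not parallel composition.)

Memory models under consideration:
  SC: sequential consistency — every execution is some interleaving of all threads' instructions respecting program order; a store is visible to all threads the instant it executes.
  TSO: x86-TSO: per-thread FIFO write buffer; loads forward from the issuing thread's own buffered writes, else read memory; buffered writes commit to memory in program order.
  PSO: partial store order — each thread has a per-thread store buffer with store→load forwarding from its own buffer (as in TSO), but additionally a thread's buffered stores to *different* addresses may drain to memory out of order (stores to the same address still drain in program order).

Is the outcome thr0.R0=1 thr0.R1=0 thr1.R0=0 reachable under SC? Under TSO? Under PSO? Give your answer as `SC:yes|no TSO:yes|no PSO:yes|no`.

outcome vector order: (thr0.R0,thr0.R1,thr1.R0)
under SC → (0,0,0); (0,0,1); (0,1,0); (0,1,1); (0,2,0); (0,2,1); (1,0,1); (1,1,0); (1,1,1); (1,2,0); (1,2,1)
under TSO → (0,0,0); (0,0,1); (0,1,0); (0,1,1); (0,2,0); (0,2,1); (1,0,0); (1,0,1); (1,1,0); (1,1,1); (1,2,0); (1,2,1)
under PSO → (0,0,0); (0,0,1); (0,1,0); (0,1,1); (0,2,0); (0,2,1); (1,0,0); (1,0,1); (1,1,0); (1,1,1); (1,2,0); (1,2,1)
target (1,0,0) ∈ {TSO,PSO}

SC:no TSO:yes PSO:yes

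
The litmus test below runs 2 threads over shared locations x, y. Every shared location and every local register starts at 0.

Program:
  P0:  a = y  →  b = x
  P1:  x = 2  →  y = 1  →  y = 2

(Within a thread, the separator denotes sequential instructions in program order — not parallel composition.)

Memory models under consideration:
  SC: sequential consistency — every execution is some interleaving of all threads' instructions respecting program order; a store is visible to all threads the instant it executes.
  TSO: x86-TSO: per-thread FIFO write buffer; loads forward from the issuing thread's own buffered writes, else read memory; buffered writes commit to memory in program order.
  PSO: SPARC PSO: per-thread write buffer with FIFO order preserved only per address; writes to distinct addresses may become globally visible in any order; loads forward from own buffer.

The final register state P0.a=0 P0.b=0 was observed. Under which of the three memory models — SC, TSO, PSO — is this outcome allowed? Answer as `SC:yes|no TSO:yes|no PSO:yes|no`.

outcome vector order: (P0.a,P0.b)
[SC] allowed = {0/0, 0/2, 1/2, 2/2}
[TSO] allowed = {0/0, 0/2, 1/2, 2/2}
[PSO] allowed = {0/0, 0/2, 1/0, 1/2, 2/0, 2/2}
target 0/0 ∈ {SC,TSO,PSO}

SC:yes TSO:yes PSO:yes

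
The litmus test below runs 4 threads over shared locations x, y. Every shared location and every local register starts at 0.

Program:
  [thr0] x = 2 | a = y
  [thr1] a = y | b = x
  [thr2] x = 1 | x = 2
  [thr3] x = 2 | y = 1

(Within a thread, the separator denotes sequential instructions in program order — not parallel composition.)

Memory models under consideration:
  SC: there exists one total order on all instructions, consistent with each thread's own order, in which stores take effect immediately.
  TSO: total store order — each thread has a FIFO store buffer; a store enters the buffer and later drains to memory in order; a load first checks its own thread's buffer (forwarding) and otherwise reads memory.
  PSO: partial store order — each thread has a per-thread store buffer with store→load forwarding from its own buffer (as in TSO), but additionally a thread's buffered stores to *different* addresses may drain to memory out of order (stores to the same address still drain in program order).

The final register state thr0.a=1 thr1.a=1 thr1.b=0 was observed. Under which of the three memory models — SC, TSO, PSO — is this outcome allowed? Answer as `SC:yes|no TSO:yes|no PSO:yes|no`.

SC:no TSO:no PSO:yes

outcome vector order: (thr0.a,thr1.a,thr1.b)
under SC → 0/0/0; 0/0/1; 0/0/2; 0/1/1; 0/1/2; 1/0/0; 1/0/1; 1/0/2; 1/1/1; 1/1/2
under TSO → 0/0/0; 0/0/1; 0/0/2; 0/1/1; 0/1/2; 1/0/0; 1/0/1; 1/0/2; 1/1/1; 1/1/2
under PSO → 0/0/0; 0/0/1; 0/0/2; 0/1/0; 0/1/1; 0/1/2; 1/0/0; 1/0/1; 1/0/2; 1/1/0; 1/1/1; 1/1/2
target 1/1/0 ∈ {PSO}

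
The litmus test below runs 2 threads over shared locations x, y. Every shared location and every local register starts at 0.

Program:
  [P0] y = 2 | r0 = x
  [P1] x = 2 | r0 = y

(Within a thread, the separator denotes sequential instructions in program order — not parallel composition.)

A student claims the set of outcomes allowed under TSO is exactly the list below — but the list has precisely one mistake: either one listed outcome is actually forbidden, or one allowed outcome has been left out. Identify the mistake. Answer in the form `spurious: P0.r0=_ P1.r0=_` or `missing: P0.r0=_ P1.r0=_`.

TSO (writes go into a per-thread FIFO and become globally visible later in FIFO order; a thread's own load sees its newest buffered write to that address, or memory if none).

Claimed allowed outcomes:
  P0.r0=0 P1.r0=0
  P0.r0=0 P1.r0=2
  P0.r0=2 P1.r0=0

outcome vector order: (P0.r0,P1.r0)
TSO (4): (0,0) (0,2) (2,0) (2,2)
TSO∖claimed = {(2,2)}

missing: P0.r0=2 P1.r0=2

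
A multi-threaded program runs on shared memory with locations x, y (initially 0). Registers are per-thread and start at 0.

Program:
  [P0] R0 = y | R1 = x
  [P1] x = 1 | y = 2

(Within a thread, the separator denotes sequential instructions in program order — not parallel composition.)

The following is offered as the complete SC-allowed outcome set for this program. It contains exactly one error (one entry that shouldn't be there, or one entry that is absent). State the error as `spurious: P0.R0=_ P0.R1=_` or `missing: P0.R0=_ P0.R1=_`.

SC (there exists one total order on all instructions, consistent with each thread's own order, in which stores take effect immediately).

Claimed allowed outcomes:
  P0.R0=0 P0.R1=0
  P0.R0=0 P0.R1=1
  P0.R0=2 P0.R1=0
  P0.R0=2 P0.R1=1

spurious: P0.R0=2 P0.R1=0

outcome vector order: (P0.R0,P0.R1)
SC: 3 outcomes — {<0 0>; <0 1>; <2 1>}
claimed∖SC = {<2 0>}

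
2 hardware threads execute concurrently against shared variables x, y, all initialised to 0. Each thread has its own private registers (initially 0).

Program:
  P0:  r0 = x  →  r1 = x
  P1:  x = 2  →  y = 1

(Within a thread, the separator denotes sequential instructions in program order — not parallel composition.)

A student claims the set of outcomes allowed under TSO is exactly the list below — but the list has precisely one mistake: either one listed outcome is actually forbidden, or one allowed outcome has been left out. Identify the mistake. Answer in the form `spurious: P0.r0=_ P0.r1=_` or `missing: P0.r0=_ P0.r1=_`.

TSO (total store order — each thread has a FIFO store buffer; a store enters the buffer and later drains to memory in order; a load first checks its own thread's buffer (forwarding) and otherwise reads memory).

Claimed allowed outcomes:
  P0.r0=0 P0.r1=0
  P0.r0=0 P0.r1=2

outcome vector order: (P0.r0,P0.r1)
[TSO] allowed = {(0,0); (0,2); (2,2)}
TSO∖claimed = {(2,2)}

missing: P0.r0=2 P0.r1=2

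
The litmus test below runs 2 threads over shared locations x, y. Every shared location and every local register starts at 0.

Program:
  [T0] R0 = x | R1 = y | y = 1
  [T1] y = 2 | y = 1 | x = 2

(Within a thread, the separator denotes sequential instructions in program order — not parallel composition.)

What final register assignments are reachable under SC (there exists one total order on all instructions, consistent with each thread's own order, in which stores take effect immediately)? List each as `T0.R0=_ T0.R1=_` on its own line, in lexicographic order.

T0.R0=0 T0.R1=0
T0.R0=0 T0.R1=1
T0.R0=0 T0.R1=2
T0.R0=2 T0.R1=1

outcome vector order: (T0.R0,T0.R1)
|SC outcomes| = 4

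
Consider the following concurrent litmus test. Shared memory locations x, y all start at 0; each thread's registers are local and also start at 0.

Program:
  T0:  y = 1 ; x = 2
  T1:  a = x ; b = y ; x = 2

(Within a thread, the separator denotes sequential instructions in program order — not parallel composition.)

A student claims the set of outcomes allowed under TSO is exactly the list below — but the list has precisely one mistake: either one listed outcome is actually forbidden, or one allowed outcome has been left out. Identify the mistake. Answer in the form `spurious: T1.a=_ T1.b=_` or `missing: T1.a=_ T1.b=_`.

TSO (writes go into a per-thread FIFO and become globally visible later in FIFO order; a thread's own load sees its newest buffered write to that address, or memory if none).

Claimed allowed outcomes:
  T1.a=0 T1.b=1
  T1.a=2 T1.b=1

missing: T1.a=0 T1.b=0

outcome vector order: (T1.a,T1.b)
[TSO] allowed = {<0 0>, <0 1>, <2 1>}
TSO∖claimed = {<0 0>}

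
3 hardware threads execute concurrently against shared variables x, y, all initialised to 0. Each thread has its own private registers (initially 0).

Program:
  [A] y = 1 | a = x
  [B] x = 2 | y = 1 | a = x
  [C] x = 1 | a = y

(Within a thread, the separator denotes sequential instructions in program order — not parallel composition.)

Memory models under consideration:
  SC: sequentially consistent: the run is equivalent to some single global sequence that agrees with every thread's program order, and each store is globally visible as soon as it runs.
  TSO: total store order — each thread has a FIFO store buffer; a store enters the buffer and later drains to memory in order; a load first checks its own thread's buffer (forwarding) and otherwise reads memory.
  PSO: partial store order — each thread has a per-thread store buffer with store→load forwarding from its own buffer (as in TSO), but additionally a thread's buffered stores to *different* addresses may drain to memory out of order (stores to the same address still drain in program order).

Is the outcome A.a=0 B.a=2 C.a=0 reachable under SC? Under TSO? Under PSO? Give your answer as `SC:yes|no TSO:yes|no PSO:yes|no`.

outcome vector order: (A.a,B.a,C.a)
SC (9): (0,1,1) (0,2,1) (1,1,0) (1,1,1) (1,2,0) (1,2,1) (2,1,1) (2,2,0) (2,2,1)
TSO (12): (0,1,0) (0,1,1) (0,2,0) (0,2,1) (1,1,0) (1,1,1) (1,2,0) (1,2,1) (2,1,0) (2,1,1) (2,2,0) (2,2,1)
PSO (12): (0,1,0) (0,1,1) (0,2,0) (0,2,1) (1,1,0) (1,1,1) (1,2,0) (1,2,1) (2,1,0) (2,1,1) (2,2,0) (2,2,1)
target (0,2,0) ∈ {TSO,PSO}

SC:no TSO:yes PSO:yes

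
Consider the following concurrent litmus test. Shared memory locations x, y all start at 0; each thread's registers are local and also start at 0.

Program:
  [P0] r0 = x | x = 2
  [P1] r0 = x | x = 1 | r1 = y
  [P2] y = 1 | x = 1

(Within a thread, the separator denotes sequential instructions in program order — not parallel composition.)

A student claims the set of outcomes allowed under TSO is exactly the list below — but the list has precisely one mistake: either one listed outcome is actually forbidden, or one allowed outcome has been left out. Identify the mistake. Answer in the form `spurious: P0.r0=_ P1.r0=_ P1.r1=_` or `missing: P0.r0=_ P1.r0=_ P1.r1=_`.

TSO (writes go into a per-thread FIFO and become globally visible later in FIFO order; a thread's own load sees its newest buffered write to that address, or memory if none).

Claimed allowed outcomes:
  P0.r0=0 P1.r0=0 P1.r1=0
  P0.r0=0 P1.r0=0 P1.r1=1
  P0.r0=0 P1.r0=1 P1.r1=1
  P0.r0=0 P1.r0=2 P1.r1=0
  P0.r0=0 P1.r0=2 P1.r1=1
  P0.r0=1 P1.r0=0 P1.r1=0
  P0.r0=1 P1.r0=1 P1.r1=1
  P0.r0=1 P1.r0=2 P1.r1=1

missing: P0.r0=1 P1.r0=0 P1.r1=1

outcome vector order: (P0.r0,P1.r0,P1.r1)
TSO (9): 0/0/0 0/0/1 0/1/1 0/2/0 0/2/1 1/0/0 1/0/1 1/1/1 1/2/1
TSO∖claimed = {1/0/1}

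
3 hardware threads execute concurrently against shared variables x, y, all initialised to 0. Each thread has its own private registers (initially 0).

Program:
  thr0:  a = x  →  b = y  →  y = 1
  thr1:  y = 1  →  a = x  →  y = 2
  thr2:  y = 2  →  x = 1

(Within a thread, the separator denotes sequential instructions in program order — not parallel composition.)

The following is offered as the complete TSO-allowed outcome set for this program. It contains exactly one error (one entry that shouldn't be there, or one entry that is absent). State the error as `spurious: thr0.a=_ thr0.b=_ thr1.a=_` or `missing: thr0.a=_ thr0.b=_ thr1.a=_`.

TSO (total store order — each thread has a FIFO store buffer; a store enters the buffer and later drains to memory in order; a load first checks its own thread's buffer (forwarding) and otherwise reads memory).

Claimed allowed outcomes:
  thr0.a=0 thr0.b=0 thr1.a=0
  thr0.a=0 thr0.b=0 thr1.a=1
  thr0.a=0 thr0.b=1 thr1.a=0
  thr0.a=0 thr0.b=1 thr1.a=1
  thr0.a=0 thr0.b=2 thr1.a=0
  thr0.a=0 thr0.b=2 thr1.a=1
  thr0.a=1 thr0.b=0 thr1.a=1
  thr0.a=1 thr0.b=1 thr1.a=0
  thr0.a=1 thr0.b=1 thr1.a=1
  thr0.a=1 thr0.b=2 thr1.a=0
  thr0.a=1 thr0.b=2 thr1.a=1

spurious: thr0.a=1 thr0.b=0 thr1.a=1

outcome vector order: (thr0.a,thr0.b,thr1.a)
TSO (10): 0/0/0; 0/0/1; 0/1/0; 0/1/1; 0/2/0; 0/2/1; 1/1/0; 1/1/1; 1/2/0; 1/2/1
claimed∖TSO = {1/0/1}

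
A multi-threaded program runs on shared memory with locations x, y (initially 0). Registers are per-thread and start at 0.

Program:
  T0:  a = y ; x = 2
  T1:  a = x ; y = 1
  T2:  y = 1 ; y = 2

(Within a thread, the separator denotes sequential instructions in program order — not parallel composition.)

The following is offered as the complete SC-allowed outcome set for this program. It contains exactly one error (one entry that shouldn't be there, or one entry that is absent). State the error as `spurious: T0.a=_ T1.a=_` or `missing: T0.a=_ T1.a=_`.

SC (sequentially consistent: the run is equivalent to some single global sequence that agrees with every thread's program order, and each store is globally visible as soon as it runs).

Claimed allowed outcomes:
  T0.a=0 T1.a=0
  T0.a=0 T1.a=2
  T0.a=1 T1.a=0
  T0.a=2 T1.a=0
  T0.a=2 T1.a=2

missing: T0.a=1 T1.a=2

outcome vector order: (T0.a,T1.a)
SC: 6 outcomes — {(0,0) (0,2) (1,0) (1,2) (2,0) (2,2)}
SC∖claimed = {(1,2)}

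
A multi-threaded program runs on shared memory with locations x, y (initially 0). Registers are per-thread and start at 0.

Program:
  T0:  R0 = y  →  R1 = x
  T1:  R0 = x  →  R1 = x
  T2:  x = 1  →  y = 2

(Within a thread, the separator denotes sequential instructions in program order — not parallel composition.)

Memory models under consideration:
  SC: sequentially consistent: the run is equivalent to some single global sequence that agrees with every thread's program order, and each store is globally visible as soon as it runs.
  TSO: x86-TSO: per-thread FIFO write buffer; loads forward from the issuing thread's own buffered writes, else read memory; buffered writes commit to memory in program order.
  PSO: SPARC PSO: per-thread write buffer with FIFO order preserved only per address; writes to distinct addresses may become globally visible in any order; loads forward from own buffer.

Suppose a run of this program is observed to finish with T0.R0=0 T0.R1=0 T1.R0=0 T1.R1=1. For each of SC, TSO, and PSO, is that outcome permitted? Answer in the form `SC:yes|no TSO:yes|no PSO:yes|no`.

SC:yes TSO:yes PSO:yes

outcome vector order: (T0.R0,T0.R1,T1.R0,T1.R1)
under SC → <0 0 0 0>, <0 0 0 1>, <0 0 1 1>, <0 1 0 0>, <0 1 0 1>, <0 1 1 1>, <2 1 0 0>, <2 1 0 1>, <2 1 1 1>
under TSO → <0 0 0 0>, <0 0 0 1>, <0 0 1 1>, <0 1 0 0>, <0 1 0 1>, <0 1 1 1>, <2 1 0 0>, <2 1 0 1>, <2 1 1 1>
under PSO → <0 0 0 0>, <0 0 0 1>, <0 0 1 1>, <0 1 0 0>, <0 1 0 1>, <0 1 1 1>, <2 0 0 0>, <2 0 0 1>, <2 0 1 1>, <2 1 0 0>, <2 1 0 1>, <2 1 1 1>
target <0 0 0 1> ∈ {SC,TSO,PSO}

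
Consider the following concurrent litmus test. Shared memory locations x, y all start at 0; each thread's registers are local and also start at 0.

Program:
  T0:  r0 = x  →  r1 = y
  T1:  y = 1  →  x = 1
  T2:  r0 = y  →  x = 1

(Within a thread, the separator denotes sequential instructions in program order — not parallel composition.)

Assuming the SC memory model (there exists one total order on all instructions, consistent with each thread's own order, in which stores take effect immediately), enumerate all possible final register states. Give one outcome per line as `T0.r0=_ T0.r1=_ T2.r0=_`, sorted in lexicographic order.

outcome vector order: (T0.r0,T0.r1,T2.r0)
|SC outcomes| = 7

T0.r0=0 T0.r1=0 T2.r0=0
T0.r0=0 T0.r1=0 T2.r0=1
T0.r0=0 T0.r1=1 T2.r0=0
T0.r0=0 T0.r1=1 T2.r0=1
T0.r0=1 T0.r1=0 T2.r0=0
T0.r0=1 T0.r1=1 T2.r0=0
T0.r0=1 T0.r1=1 T2.r0=1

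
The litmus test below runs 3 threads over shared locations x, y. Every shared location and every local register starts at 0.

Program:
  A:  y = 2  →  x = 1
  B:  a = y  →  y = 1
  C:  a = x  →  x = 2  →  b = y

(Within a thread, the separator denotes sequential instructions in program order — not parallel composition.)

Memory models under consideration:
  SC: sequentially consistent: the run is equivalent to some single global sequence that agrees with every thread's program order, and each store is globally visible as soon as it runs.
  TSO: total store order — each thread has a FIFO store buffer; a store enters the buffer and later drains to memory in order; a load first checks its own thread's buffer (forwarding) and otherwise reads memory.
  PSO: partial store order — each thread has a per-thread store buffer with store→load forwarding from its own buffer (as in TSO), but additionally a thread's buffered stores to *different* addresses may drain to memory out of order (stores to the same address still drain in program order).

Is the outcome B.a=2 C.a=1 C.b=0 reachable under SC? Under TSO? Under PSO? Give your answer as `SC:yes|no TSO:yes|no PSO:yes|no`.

outcome vector order: (B.a,C.a,C.b)
SC (10): <0 0 0>; <0 0 1>; <0 0 2>; <0 1 1>; <0 1 2>; <2 0 0>; <2 0 1>; <2 0 2>; <2 1 1>; <2 1 2>
TSO (10): <0 0 0>; <0 0 1>; <0 0 2>; <0 1 1>; <0 1 2>; <2 0 0>; <2 0 1>; <2 0 2>; <2 1 1>; <2 1 2>
PSO (12): <0 0 0>; <0 0 1>; <0 0 2>; <0 1 0>; <0 1 1>; <0 1 2>; <2 0 0>; <2 0 1>; <2 0 2>; <2 1 0>; <2 1 1>; <2 1 2>
target <2 1 0> ∈ {PSO}

SC:no TSO:no PSO:yes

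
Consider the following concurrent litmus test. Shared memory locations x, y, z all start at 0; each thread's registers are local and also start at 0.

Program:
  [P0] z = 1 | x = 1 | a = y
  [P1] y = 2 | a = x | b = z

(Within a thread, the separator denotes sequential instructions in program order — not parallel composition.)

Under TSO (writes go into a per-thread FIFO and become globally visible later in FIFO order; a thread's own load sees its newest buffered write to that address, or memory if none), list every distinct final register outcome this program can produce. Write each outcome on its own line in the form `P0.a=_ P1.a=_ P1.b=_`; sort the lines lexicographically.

outcome vector order: (P0.a,P1.a,P1.b)
|TSO outcomes| = 6

P0.a=0 P1.a=0 P1.b=0
P0.a=0 P1.a=0 P1.b=1
P0.a=0 P1.a=1 P1.b=1
P0.a=2 P1.a=0 P1.b=0
P0.a=2 P1.a=0 P1.b=1
P0.a=2 P1.a=1 P1.b=1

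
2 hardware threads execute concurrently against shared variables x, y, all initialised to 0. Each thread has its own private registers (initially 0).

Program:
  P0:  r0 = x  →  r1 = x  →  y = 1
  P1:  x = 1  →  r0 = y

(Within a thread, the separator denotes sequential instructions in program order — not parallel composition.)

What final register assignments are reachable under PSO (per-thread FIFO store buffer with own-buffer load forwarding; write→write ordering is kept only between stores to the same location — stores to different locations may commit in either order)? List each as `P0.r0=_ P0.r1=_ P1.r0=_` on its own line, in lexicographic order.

P0.r0=0 P0.r1=0 P1.r0=0
P0.r0=0 P0.r1=0 P1.r0=1
P0.r0=0 P0.r1=1 P1.r0=0
P0.r0=0 P0.r1=1 P1.r0=1
P0.r0=1 P0.r1=1 P1.r0=0
P0.r0=1 P0.r1=1 P1.r0=1

outcome vector order: (P0.r0,P0.r1,P1.r0)
|PSO outcomes| = 6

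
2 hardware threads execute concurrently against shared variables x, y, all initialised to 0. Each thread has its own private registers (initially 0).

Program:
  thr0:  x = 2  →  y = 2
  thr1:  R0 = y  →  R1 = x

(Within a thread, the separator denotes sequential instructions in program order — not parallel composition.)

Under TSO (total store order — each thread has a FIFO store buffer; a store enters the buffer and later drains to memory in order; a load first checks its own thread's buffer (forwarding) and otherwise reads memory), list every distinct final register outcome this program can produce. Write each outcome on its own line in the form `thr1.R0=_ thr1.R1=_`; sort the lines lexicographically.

outcome vector order: (thr1.R0,thr1.R1)
|TSO outcomes| = 3

thr1.R0=0 thr1.R1=0
thr1.R0=0 thr1.R1=2
thr1.R0=2 thr1.R1=2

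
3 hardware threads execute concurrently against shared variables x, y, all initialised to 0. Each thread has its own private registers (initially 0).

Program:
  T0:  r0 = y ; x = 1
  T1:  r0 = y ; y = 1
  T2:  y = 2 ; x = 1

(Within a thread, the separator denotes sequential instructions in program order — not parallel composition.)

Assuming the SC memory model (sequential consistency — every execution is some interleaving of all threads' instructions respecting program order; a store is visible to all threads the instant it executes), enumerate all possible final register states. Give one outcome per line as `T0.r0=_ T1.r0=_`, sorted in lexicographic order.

outcome vector order: (T0.r0,T1.r0)
|SC outcomes| = 6

T0.r0=0 T1.r0=0
T0.r0=0 T1.r0=2
T0.r0=1 T1.r0=0
T0.r0=1 T1.r0=2
T0.r0=2 T1.r0=0
T0.r0=2 T1.r0=2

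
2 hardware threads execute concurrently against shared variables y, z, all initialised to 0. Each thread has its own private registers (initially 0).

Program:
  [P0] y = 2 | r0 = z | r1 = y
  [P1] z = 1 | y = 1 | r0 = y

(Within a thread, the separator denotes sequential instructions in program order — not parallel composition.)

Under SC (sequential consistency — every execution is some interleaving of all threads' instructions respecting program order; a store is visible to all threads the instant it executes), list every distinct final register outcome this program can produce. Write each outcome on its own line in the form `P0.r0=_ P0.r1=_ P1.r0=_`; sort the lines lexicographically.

P0.r0=0 P0.r1=1 P1.r0=1
P0.r0=0 P0.r1=2 P1.r0=1
P0.r0=1 P0.r1=1 P1.r0=1
P0.r0=1 P0.r1=2 P1.r0=1
P0.r0=1 P0.r1=2 P1.r0=2

outcome vector order: (P0.r0,P0.r1,P1.r0)
|SC outcomes| = 5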